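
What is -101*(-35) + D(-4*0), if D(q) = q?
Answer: 3535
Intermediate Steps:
-101*(-35) + D(-4*0) = -101*(-35) - 4*0 = 3535 + 0 = 3535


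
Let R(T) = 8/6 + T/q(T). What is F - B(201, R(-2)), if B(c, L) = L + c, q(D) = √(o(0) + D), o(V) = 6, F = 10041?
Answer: 29519/3 ≈ 9839.7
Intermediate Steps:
q(D) = √(6 + D)
R(T) = 4/3 + T/√(6 + T) (R(T) = 8/6 + T/(√(6 + T)) = 8*(⅙) + T/√(6 + T) = 4/3 + T/√(6 + T))
F - B(201, R(-2)) = 10041 - ((4/3 - 2/√(6 - 2)) + 201) = 10041 - ((4/3 - 2/√4) + 201) = 10041 - ((4/3 - 2*½) + 201) = 10041 - ((4/3 - 1) + 201) = 10041 - (⅓ + 201) = 10041 - 1*604/3 = 10041 - 604/3 = 29519/3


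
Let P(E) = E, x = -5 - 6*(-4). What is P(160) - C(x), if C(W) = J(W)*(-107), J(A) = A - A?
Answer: 160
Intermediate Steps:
x = 19 (x = -5 + 24 = 19)
J(A) = 0
C(W) = 0 (C(W) = 0*(-107) = 0)
P(160) - C(x) = 160 - 1*0 = 160 + 0 = 160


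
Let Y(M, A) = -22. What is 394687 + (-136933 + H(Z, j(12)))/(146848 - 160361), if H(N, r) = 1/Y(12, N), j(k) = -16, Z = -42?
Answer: 117337932009/297286 ≈ 3.9470e+5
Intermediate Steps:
H(N, r) = -1/22 (H(N, r) = 1/(-22) = -1/22)
394687 + (-136933 + H(Z, j(12)))/(146848 - 160361) = 394687 + (-136933 - 1/22)/(146848 - 160361) = 394687 - 3012527/22/(-13513) = 394687 - 3012527/22*(-1/13513) = 394687 + 3012527/297286 = 117337932009/297286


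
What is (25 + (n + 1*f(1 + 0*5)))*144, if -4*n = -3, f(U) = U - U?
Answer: 3708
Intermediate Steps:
f(U) = 0
n = ¾ (n = -¼*(-3) = ¾ ≈ 0.75000)
(25 + (n + 1*f(1 + 0*5)))*144 = (25 + (¾ + 1*0))*144 = (25 + (¾ + 0))*144 = (25 + ¾)*144 = (103/4)*144 = 3708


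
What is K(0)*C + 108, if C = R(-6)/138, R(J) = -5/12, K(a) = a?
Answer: 108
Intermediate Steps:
R(J) = -5/12 (R(J) = -5*1/12 = -5/12)
C = -5/1656 (C = -5/12/138 = -5/12*1/138 = -5/1656 ≈ -0.0030193)
K(0)*C + 108 = 0*(-5/1656) + 108 = 0 + 108 = 108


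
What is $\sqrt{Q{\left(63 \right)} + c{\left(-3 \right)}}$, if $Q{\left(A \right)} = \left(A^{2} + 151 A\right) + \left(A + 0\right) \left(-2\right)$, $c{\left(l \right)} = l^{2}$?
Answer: $9 \sqrt{165} \approx 115.61$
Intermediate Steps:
$Q{\left(A \right)} = A^{2} + 149 A$ ($Q{\left(A \right)} = \left(A^{2} + 151 A\right) + A \left(-2\right) = \left(A^{2} + 151 A\right) - 2 A = A^{2} + 149 A$)
$\sqrt{Q{\left(63 \right)} + c{\left(-3 \right)}} = \sqrt{63 \left(149 + 63\right) + \left(-3\right)^{2}} = \sqrt{63 \cdot 212 + 9} = \sqrt{13356 + 9} = \sqrt{13365} = 9 \sqrt{165}$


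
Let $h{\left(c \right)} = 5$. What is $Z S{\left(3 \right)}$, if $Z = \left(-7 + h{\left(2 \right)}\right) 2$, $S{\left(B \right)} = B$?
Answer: $-12$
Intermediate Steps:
$Z = -4$ ($Z = \left(-7 + 5\right) 2 = \left(-2\right) 2 = -4$)
$Z S{\left(3 \right)} = \left(-4\right) 3 = -12$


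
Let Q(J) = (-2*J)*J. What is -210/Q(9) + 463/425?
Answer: 27376/11475 ≈ 2.3857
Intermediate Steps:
Q(J) = -2*J**2
-210/Q(9) + 463/425 = -210/((-2*9**2)) + 463/425 = -210/((-2*81)) + 463*(1/425) = -210/(-162) + 463/425 = -210*(-1/162) + 463/425 = 35/27 + 463/425 = 27376/11475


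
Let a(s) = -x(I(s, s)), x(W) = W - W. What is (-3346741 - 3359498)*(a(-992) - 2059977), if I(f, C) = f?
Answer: 13814698096503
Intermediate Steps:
x(W) = 0
a(s) = 0 (a(s) = -1*0 = 0)
(-3346741 - 3359498)*(a(-992) - 2059977) = (-3346741 - 3359498)*(0 - 2059977) = -6706239*(-2059977) = 13814698096503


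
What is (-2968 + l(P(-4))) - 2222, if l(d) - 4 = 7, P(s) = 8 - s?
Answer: -5179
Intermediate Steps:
l(d) = 11 (l(d) = 4 + 7 = 11)
(-2968 + l(P(-4))) - 2222 = (-2968 + 11) - 2222 = -2957 - 2222 = -5179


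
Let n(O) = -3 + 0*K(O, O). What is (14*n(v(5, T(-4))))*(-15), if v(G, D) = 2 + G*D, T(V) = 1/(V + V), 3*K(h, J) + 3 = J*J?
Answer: 630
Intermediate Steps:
K(h, J) = -1 + J²/3 (K(h, J) = -1 + (J*J)/3 = -1 + J²/3)
T(V) = 1/(2*V)
v(G, D) = 2 + D*G
n(O) = -3 (n(O) = -3 + 0*(-1 + O²/3) = -3 + 0 = -3)
(14*n(v(5, T(-4))))*(-15) = (14*(-3))*(-15) = -42*(-15) = 630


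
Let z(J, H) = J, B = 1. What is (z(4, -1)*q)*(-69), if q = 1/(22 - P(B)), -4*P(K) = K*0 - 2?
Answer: -552/43 ≈ -12.837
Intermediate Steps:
P(K) = ½ (P(K) = -(K*0 - 2)/4 = -(0 - 2)/4 = -¼*(-2) = ½)
q = 2/43 (q = 1/(22 - 1*½) = 1/(22 - ½) = 1/(43/2) = 2/43 ≈ 0.046512)
(z(4, -1)*q)*(-69) = (4*(2/43))*(-69) = (8/43)*(-69) = -552/43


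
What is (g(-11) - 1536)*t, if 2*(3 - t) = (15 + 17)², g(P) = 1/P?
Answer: 8600573/11 ≈ 7.8187e+5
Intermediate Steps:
t = -509 (t = 3 - (15 + 17)²/2 = 3 - ½*32² = 3 - ½*1024 = 3 - 512 = -509)
(g(-11) - 1536)*t = (1/(-11) - 1536)*(-509) = (-1/11 - 1536)*(-509) = -16897/11*(-509) = 8600573/11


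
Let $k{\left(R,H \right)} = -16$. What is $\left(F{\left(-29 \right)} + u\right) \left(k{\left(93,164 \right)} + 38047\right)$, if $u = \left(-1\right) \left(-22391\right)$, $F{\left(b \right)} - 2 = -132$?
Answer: $846608091$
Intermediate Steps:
$F{\left(b \right)} = -130$ ($F{\left(b \right)} = 2 - 132 = -130$)
$u = 22391$
$\left(F{\left(-29 \right)} + u\right) \left(k{\left(93,164 \right)} + 38047\right) = \left(-130 + 22391\right) \left(-16 + 38047\right) = 22261 \cdot 38031 = 846608091$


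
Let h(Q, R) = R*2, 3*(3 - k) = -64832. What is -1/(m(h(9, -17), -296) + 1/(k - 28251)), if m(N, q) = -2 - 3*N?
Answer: -19912/1991197 ≈ -0.010000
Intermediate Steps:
k = 64841/3 (k = 3 - 1/3*(-64832) = 3 + 64832/3 = 64841/3 ≈ 21614.)
h(Q, R) = 2*R
-1/(m(h(9, -17), -296) + 1/(k - 28251)) = -1/((-2 - 6*(-17)) + 1/(64841/3 - 28251)) = -1/((-2 - 3*(-34)) + 1/(-19912/3)) = -1/((-2 + 102) - 3/19912) = -1/(100 - 3/19912) = -1/1991197/19912 = -1*19912/1991197 = -19912/1991197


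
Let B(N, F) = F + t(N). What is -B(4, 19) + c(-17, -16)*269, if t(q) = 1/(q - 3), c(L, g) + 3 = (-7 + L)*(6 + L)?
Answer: 70189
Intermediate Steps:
c(L, g) = -3 + (-7 + L)*(6 + L)
t(q) = 1/(-3 + q)
B(N, F) = F + 1/(-3 + N)
-B(4, 19) + c(-17, -16)*269 = -(1 + 19*(-3 + 4))/(-3 + 4) + (-45 + (-17)² - 1*(-17))*269 = -(1 + 19*1)/1 + (-45 + 289 + 17)*269 = -(1 + 19) + 261*269 = -20 + 70209 = 70189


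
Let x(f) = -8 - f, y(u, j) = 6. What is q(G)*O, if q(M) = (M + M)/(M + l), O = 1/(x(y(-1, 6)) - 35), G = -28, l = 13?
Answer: -8/105 ≈ -0.076190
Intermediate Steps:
O = -1/49 (O = 1/((-8 - 1*6) - 35) = 1/((-8 - 6) - 35) = 1/(-14 - 35) = 1/(-49) = -1/49 ≈ -0.020408)
q(M) = 2*M/(13 + M) (q(M) = (M + M)/(M + 13) = (2*M)/(13 + M) = 2*M/(13 + M))
q(G)*O = (2*(-28)/(13 - 28))*(-1/49) = (2*(-28)/(-15))*(-1/49) = (2*(-28)*(-1/15))*(-1/49) = (56/15)*(-1/49) = -8/105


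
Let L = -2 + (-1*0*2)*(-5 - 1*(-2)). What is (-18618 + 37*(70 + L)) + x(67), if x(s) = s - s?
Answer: -16102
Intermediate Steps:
x(s) = 0
L = -2 (L = -2 + (0*2)*(-5 + 2) = -2 + 0*(-3) = -2 + 0 = -2)
(-18618 + 37*(70 + L)) + x(67) = (-18618 + 37*(70 - 2)) + 0 = (-18618 + 37*68) + 0 = (-18618 + 2516) + 0 = -16102 + 0 = -16102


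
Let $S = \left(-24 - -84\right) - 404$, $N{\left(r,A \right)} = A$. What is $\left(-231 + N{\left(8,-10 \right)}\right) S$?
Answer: $82904$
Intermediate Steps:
$S = -344$ ($S = \left(-24 + 84\right) - 404 = 60 - 404 = -344$)
$\left(-231 + N{\left(8,-10 \right)}\right) S = \left(-231 - 10\right) \left(-344\right) = \left(-241\right) \left(-344\right) = 82904$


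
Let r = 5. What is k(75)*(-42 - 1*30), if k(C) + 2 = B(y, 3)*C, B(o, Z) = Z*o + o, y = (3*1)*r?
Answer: -323856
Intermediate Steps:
y = 15 (y = (3*1)*5 = 3*5 = 15)
B(o, Z) = o + Z*o
k(C) = -2 + 60*C (k(C) = -2 + (15*(1 + 3))*C = -2 + (15*4)*C = -2 + 60*C)
k(75)*(-42 - 1*30) = (-2 + 60*75)*(-42 - 1*30) = (-2 + 4500)*(-42 - 30) = 4498*(-72) = -323856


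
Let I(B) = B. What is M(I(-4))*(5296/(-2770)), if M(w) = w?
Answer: 10592/1385 ≈ 7.6477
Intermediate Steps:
M(I(-4))*(5296/(-2770)) = -21184/(-2770) = -21184*(-1)/2770 = -4*(-2648/1385) = 10592/1385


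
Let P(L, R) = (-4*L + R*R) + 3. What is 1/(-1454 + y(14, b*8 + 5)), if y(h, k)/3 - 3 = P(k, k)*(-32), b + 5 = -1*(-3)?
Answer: -1/17573 ≈ -5.6905e-5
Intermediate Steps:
b = -2 (b = -5 - 1*(-3) = -5 + 3 = -2)
P(L, R) = 3 + R² - 4*L (P(L, R) = (-4*L + R²) + 3 = (R² - 4*L) + 3 = 3 + R² - 4*L)
y(h, k) = -279 - 96*k² + 384*k (y(h, k) = 9 + 3*((3 + k² - 4*k)*(-32)) = 9 + 3*(-96 - 32*k² + 128*k) = 9 + (-288 - 96*k² + 384*k) = -279 - 96*k² + 384*k)
1/(-1454 + y(14, b*8 + 5)) = 1/(-1454 + (-279 - 96*(-2*8 + 5)² + 384*(-2*8 + 5))) = 1/(-1454 + (-279 - 96*(-16 + 5)² + 384*(-16 + 5))) = 1/(-1454 + (-279 - 96*(-11)² + 384*(-11))) = 1/(-1454 + (-279 - 96*121 - 4224)) = 1/(-1454 + (-279 - 11616 - 4224)) = 1/(-1454 - 16119) = 1/(-17573) = -1/17573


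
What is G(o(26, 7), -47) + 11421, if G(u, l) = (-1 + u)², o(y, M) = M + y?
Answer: 12445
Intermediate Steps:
G(o(26, 7), -47) + 11421 = (-1 + (7 + 26))² + 11421 = (-1 + 33)² + 11421 = 32² + 11421 = 1024 + 11421 = 12445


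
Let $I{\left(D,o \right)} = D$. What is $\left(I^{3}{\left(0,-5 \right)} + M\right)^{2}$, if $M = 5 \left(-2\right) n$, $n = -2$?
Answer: $400$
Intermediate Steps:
$M = 20$ ($M = 5 \left(-2\right) \left(-2\right) = \left(-10\right) \left(-2\right) = 20$)
$\left(I^{3}{\left(0,-5 \right)} + M\right)^{2} = \left(0^{3} + 20\right)^{2} = \left(0 + 20\right)^{2} = 20^{2} = 400$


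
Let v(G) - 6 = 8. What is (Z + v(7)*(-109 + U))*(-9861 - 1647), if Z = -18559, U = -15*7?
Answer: 248054940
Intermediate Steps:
U = -105
v(G) = 14 (v(G) = 6 + 8 = 14)
(Z + v(7)*(-109 + U))*(-9861 - 1647) = (-18559 + 14*(-109 - 105))*(-9861 - 1647) = (-18559 + 14*(-214))*(-11508) = (-18559 - 2996)*(-11508) = -21555*(-11508) = 248054940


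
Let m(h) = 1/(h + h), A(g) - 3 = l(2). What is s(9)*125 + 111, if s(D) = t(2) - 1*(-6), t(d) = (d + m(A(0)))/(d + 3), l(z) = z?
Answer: 1827/2 ≈ 913.50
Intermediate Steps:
A(g) = 5 (A(g) = 3 + 2 = 5)
m(h) = 1/(2*h)
t(d) = (⅒ + d)/(3 + d) (t(d) = (d + (½)/5)/(d + 3) = (d + (½)*(⅕))/(3 + d) = (d + ⅒)/(3 + d) = (⅒ + d)/(3 + d))
s(D) = 321/50 (s(D) = (⅒ + 2)/(3 + 2) - 1*(-6) = (21/10)/5 + 6 = (⅕)*(21/10) + 6 = 21/50 + 6 = 321/50)
s(9)*125 + 111 = (321/50)*125 + 111 = 1605/2 + 111 = 1827/2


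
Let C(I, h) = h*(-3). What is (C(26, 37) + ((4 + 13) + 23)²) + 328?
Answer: 1817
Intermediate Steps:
C(I, h) = -3*h
(C(26, 37) + ((4 + 13) + 23)²) + 328 = (-3*37 + ((4 + 13) + 23)²) + 328 = (-111 + (17 + 23)²) + 328 = (-111 + 40²) + 328 = (-111 + 1600) + 328 = 1489 + 328 = 1817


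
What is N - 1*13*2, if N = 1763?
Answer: 1737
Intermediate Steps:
N - 1*13*2 = 1763 - 1*13*2 = 1763 - 13*2 = 1763 - 26 = 1737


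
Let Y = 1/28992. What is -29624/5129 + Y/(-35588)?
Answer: -1328916277471/230084107008 ≈ -5.7758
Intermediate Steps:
Y = 1/28992 ≈ 3.4492e-5
-29624/5129 + Y/(-35588) = -29624/5129 + (1/28992)/(-35588) = -29624*1/5129 + (1/28992)*(-1/35588) = -1288/223 - 1/1031767296 = -1328916277471/230084107008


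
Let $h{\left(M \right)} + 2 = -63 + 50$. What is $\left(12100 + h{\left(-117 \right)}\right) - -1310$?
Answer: $13395$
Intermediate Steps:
$h{\left(M \right)} = -15$ ($h{\left(M \right)} = -2 + \left(-63 + 50\right) = -2 - 13 = -15$)
$\left(12100 + h{\left(-117 \right)}\right) - -1310 = \left(12100 - 15\right) - -1310 = 12085 + \left(1350 - 40\right) = 12085 + 1310 = 13395$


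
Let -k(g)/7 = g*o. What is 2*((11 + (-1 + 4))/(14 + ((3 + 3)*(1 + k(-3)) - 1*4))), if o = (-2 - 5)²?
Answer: 14/3095 ≈ 0.0045234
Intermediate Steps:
o = 49 (o = (-7)² = 49)
k(g) = -343*g (k(g) = -7*g*49 = -343*g)
2*((11 + (-1 + 4))/(14 + ((3 + 3)*(1 + k(-3)) - 1*4))) = 2*((11 + (-1 + 4))/(14 + ((3 + 3)*(1 - 343*(-3)) - 1*4))) = 2*((11 + 3)/(14 + (6*(1 + 1029) - 4))) = 2*(14/(14 + (6*1030 - 4))) = 2*(14/(14 + (6180 - 4))) = 2*(14/(14 + 6176)) = 2*(14/6190) = 2*(14*(1/6190)) = 2*(7/3095) = 14/3095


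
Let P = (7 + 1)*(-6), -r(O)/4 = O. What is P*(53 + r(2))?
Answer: -2160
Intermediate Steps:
r(O) = -4*O
P = -48 (P = 8*(-6) = -48)
P*(53 + r(2)) = -48*(53 - 4*2) = -48*(53 - 8) = -48*45 = -2160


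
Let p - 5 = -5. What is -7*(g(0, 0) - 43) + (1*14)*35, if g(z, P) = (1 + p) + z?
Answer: 784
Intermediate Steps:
p = 0 (p = 5 - 5 = 0)
g(z, P) = 1 + z (g(z, P) = (1 + 0) + z = 1 + z)
-7*(g(0, 0) - 43) + (1*14)*35 = -7*((1 + 0) - 43) + (1*14)*35 = -7*(1 - 43) + 14*35 = -7*(-42) + 490 = 294 + 490 = 784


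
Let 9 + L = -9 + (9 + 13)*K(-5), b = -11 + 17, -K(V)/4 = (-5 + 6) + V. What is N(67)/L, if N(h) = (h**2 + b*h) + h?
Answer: 2479/167 ≈ 14.844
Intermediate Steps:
K(V) = -4 - 4*V (K(V) = -4*((-5 + 6) + V) = -4*(1 + V) = -4 - 4*V)
b = 6
L = 334 (L = -9 + (-9 + (9 + 13)*(-4 - 4*(-5))) = -9 + (-9 + 22*(-4 + 20)) = -9 + (-9 + 22*16) = -9 + (-9 + 352) = -9 + 343 = 334)
N(h) = h**2 + 7*h (N(h) = (h**2 + 6*h) + h = h**2 + 7*h)
N(67)/L = (67*(7 + 67))/334 = (67*74)*(1/334) = 4958*(1/334) = 2479/167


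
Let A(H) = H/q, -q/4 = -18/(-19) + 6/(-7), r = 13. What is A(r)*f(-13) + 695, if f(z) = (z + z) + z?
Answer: 33597/16 ≈ 2099.8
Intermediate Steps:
f(z) = 3*z (f(z) = 2*z + z = 3*z)
q = -48/133 (q = -4*(-18/(-19) + 6/(-7)) = -4*(-18*(-1/19) + 6*(-⅐)) = -4*(18/19 - 6/7) = -4*12/133 = -48/133 ≈ -0.36090)
A(H) = -133*H/48 (A(H) = H/(-48/133) = H*(-133/48) = -133*H/48)
A(r)*f(-13) + 695 = (-133/48*13)*(3*(-13)) + 695 = -1729/48*(-39) + 695 = 22477/16 + 695 = 33597/16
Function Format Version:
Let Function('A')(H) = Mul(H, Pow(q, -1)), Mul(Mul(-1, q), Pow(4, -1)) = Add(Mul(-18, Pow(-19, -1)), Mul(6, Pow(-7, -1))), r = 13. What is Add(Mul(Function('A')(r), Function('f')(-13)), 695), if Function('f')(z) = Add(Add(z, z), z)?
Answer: Rational(33597, 16) ≈ 2099.8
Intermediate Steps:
Function('f')(z) = Mul(3, z) (Function('f')(z) = Add(Mul(2, z), z) = Mul(3, z))
q = Rational(-48, 133) (q = Mul(-4, Add(Mul(-18, Pow(-19, -1)), Mul(6, Pow(-7, -1)))) = Mul(-4, Add(Mul(-18, Rational(-1, 19)), Mul(6, Rational(-1, 7)))) = Mul(-4, Add(Rational(18, 19), Rational(-6, 7))) = Mul(-4, Rational(12, 133)) = Rational(-48, 133) ≈ -0.36090)
Function('A')(H) = Mul(Rational(-133, 48), H) (Function('A')(H) = Mul(H, Pow(Rational(-48, 133), -1)) = Mul(H, Rational(-133, 48)) = Mul(Rational(-133, 48), H))
Add(Mul(Function('A')(r), Function('f')(-13)), 695) = Add(Mul(Mul(Rational(-133, 48), 13), Mul(3, -13)), 695) = Add(Mul(Rational(-1729, 48), -39), 695) = Add(Rational(22477, 16), 695) = Rational(33597, 16)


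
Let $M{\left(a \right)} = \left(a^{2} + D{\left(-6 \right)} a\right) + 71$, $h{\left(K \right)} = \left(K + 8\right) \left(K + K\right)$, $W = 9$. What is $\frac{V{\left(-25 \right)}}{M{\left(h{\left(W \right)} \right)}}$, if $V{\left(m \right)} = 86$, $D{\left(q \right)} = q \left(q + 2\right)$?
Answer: $\frac{86}{101051} \approx 0.00085106$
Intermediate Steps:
$D{\left(q \right)} = q \left(2 + q\right)$
$h{\left(K \right)} = 2 K \left(8 + K\right)$ ($h{\left(K \right)} = \left(8 + K\right) 2 K = 2 K \left(8 + K\right)$)
$M{\left(a \right)} = 71 + a^{2} + 24 a$ ($M{\left(a \right)} = \left(a^{2} + - 6 \left(2 - 6\right) a\right) + 71 = \left(a^{2} + \left(-6\right) \left(-4\right) a\right) + 71 = \left(a^{2} + 24 a\right) + 71 = 71 + a^{2} + 24 a$)
$\frac{V{\left(-25 \right)}}{M{\left(h{\left(W \right)} \right)}} = \frac{86}{71 + \left(2 \cdot 9 \left(8 + 9\right)\right)^{2} + 24 \cdot 2 \cdot 9 \left(8 + 9\right)} = \frac{86}{71 + \left(2 \cdot 9 \cdot 17\right)^{2} + 24 \cdot 2 \cdot 9 \cdot 17} = \frac{86}{71 + 306^{2} + 24 \cdot 306} = \frac{86}{71 + 93636 + 7344} = \frac{86}{101051}$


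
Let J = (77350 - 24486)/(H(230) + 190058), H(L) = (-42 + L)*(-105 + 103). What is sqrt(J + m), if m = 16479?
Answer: sqrt(148228067852911)/94841 ≈ 128.37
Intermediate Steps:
H(L) = 84 - 2*L (H(L) = (-42 + L)*(-2) = 84 - 2*L)
J = 26432/94841 (J = (77350 - 24486)/((84 - 2*230) + 190058) = 52864/((84 - 460) + 190058) = 52864/(-376 + 190058) = 52864/189682 = 52864*(1/189682) = 26432/94841 ≈ 0.27870)
sqrt(J + m) = sqrt(26432/94841 + 16479) = sqrt(1562911271/94841) = sqrt(148228067852911)/94841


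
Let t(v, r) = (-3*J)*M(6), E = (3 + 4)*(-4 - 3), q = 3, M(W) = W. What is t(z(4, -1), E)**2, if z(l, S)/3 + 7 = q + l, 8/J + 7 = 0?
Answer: 20736/49 ≈ 423.18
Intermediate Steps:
J = -8/7 (J = 8/(-7 + 0) = 8/(-7) = 8*(-1/7) = -8/7 ≈ -1.1429)
E = -49 (E = 7*(-7) = -49)
z(l, S) = -12 + 3*l (z(l, S) = -21 + 3*(3 + l) = -21 + (9 + 3*l) = -12 + 3*l)
t(v, r) = 144/7 (t(v, r) = -3*(-8/7)*6 = (24/7)*6 = 144/7)
t(z(4, -1), E)**2 = (144/7)**2 = 20736/49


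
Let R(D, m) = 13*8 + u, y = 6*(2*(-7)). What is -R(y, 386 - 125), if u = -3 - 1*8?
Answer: -93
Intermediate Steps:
u = -11 (u = -3 - 8 = -11)
y = -84 (y = 6*(-14) = -84)
R(D, m) = 93 (R(D, m) = 13*8 - 11 = 104 - 11 = 93)
-R(y, 386 - 125) = -1*93 = -93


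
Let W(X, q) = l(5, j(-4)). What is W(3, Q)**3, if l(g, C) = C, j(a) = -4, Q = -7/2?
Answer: -64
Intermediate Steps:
Q = -7/2 (Q = -7*1/2 = -7/2 ≈ -3.5000)
W(X, q) = -4
W(3, Q)**3 = (-4)**3 = -64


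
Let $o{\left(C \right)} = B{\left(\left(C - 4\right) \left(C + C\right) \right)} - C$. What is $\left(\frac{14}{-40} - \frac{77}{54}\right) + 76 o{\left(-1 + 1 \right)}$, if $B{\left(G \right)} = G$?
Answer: $- \frac{959}{540} \approx -1.7759$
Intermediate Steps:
$o{\left(C \right)} = - C + 2 C \left(-4 + C\right)$ ($o{\left(C \right)} = \left(C - 4\right) \left(C + C\right) - C = \left(-4 + C\right) 2 C - C = 2 C \left(-4 + C\right) - C = - C + 2 C \left(-4 + C\right)$)
$\left(\frac{14}{-40} - \frac{77}{54}\right) + 76 o{\left(-1 + 1 \right)} = \left(\frac{14}{-40} - \frac{77}{54}\right) + 76 \left(-1 + 1\right) \left(-9 + 2 \left(-1 + 1\right)\right) = \left(14 \left(- \frac{1}{40}\right) - \frac{77}{54}\right) + 76 \cdot 0 \left(-9 + 2 \cdot 0\right) = \left(- \frac{7}{20} - \frac{77}{54}\right) + 76 \cdot 0 \left(-9 + 0\right) = - \frac{959}{540} + 76 \cdot 0 \left(-9\right) = - \frac{959}{540} + 76 \cdot 0 = - \frac{959}{540} + 0 = - \frac{959}{540}$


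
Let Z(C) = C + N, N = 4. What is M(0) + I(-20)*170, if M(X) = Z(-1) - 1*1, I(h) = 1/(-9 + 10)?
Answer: 172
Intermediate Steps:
Z(C) = 4 + C (Z(C) = C + 4 = 4 + C)
I(h) = 1 (I(h) = 1/1 = 1)
M(X) = 2 (M(X) = (4 - 1) - 1*1 = 3 - 1 = 2)
M(0) + I(-20)*170 = 2 + 1*170 = 2 + 170 = 172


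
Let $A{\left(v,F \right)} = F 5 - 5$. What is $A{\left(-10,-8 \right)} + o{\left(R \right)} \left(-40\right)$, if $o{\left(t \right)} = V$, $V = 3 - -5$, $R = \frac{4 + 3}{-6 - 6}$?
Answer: $-365$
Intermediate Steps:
$A{\left(v,F \right)} = -5 + 5 F$ ($A{\left(v,F \right)} = 5 F - 5 = -5 + 5 F$)
$R = - \frac{7}{12}$ ($R = \frac{7}{-12} = 7 \left(- \frac{1}{12}\right) = - \frac{7}{12} \approx -0.58333$)
$V = 8$ ($V = 3 + 5 = 8$)
$o{\left(t \right)} = 8$
$A{\left(-10,-8 \right)} + o{\left(R \right)} \left(-40\right) = \left(-5 + 5 \left(-8\right)\right) + 8 \left(-40\right) = \left(-5 - 40\right) - 320 = -45 - 320 = -365$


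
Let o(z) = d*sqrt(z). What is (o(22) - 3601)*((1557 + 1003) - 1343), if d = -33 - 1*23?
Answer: -4382417 - 68152*sqrt(22) ≈ -4.7021e+6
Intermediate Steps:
d = -56 (d = -33 - 23 = -56)
o(z) = -56*sqrt(z)
(o(22) - 3601)*((1557 + 1003) - 1343) = (-56*sqrt(22) - 3601)*((1557 + 1003) - 1343) = (-3601 - 56*sqrt(22))*(2560 - 1343) = (-3601 - 56*sqrt(22))*1217 = -4382417 - 68152*sqrt(22)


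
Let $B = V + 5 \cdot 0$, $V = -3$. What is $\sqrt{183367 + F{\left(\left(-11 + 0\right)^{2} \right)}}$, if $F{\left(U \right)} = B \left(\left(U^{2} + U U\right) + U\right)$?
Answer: $7 \sqrt{1942} \approx 308.48$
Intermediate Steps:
$B = -3$ ($B = -3 + 5 \cdot 0 = -3 + 0 = -3$)
$F{\left(U \right)} = - 6 U^{2} - 3 U$ ($F{\left(U \right)} = - 3 \left(\left(U^{2} + U U\right) + U\right) = - 3 \left(\left(U^{2} + U^{2}\right) + U\right) = - 3 \left(2 U^{2} + U\right) = - 3 \left(U + 2 U^{2}\right) = - 6 U^{2} - 3 U$)
$\sqrt{183367 + F{\left(\left(-11 + 0\right)^{2} \right)}} = \sqrt{183367 - 3 \left(-11 + 0\right)^{2} \left(1 + 2 \left(-11 + 0\right)^{2}\right)} = \sqrt{183367 - 3 \left(-11\right)^{2} \left(1 + 2 \left(-11\right)^{2}\right)} = \sqrt{183367 - 363 \left(1 + 2 \cdot 121\right)} = \sqrt{183367 - 363 \left(1 + 242\right)} = \sqrt{183367 - 363 \cdot 243} = \sqrt{183367 - 88209} = \sqrt{95158} = 7 \sqrt{1942}$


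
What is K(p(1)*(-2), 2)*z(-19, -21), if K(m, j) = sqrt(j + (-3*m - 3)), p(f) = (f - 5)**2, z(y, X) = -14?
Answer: -14*sqrt(95) ≈ -136.46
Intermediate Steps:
p(f) = (-5 + f)**2
K(m, j) = sqrt(-3 + j - 3*m) (K(m, j) = sqrt(j + (-3 - 3*m)) = sqrt(-3 + j - 3*m))
K(p(1)*(-2), 2)*z(-19, -21) = sqrt(-3 + 2 - 3*(-5 + 1)**2*(-2))*(-14) = sqrt(-3 + 2 - 3*(-4)**2*(-2))*(-14) = sqrt(-3 + 2 - 48*(-2))*(-14) = sqrt(-3 + 2 - 3*(-32))*(-14) = sqrt(-3 + 2 + 96)*(-14) = sqrt(95)*(-14) = -14*sqrt(95)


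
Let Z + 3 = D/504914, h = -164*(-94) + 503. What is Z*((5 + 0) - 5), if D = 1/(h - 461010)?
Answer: 0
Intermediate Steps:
h = 15919 (h = 15416 + 503 = 15919)
D = -1/445091 (D = 1/(15919 - 461010) = 1/(-445091) = -1/445091 ≈ -2.2467e-6)
Z = -674198031523/224732677174 (Z = -3 - 1/445091/504914 = -3 - 1/445091*1/504914 = -3 - 1/224732677174 = -674198031523/224732677174 ≈ -3.0000)
Z*((5 + 0) - 5) = -674198031523*((5 + 0) - 5)/224732677174 = -674198031523*(5 - 5)/224732677174 = -674198031523/224732677174*0 = 0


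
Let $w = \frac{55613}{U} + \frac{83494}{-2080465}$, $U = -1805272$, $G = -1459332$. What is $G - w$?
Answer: $- \frac{5480966464449250947}{3755805211480} \approx -1.4593 \cdot 10^{6}$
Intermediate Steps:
$w = - \frac{266430280413}{3755805211480}$ ($w = \frac{55613}{-1805272} + \frac{83494}{-2080465} = 55613 \left(- \frac{1}{1805272}\right) + 83494 \left(- \frac{1}{2080465}\right) = - \frac{55613}{1805272} - \frac{83494}{2080465} = - \frac{266430280413}{3755805211480} \approx -0.070938$)
$G - w = -1459332 - - \frac{266430280413}{3755805211480} = -1459332 + \frac{266430280413}{3755805211480} = - \frac{5480966464449250947}{3755805211480}$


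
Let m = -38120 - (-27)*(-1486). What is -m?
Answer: 78242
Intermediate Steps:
m = -78242 (m = -38120 - 1*40122 = -38120 - 40122 = -78242)
-m = -1*(-78242) = 78242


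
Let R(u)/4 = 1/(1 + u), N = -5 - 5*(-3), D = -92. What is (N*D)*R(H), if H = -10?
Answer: 3680/9 ≈ 408.89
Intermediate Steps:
N = 10 (N = -5 + 15 = 10)
R(u) = 4/(1 + u)
(N*D)*R(H) = (10*(-92))*(4/(1 - 10)) = -3680/(-9) = -3680*(-1)/9 = -920*(-4/9) = 3680/9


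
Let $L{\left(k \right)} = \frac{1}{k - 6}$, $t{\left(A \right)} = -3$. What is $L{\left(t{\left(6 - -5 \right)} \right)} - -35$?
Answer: $\frac{314}{9} \approx 34.889$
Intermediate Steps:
$L{\left(k \right)} = \frac{1}{-6 + k}$
$L{\left(t{\left(6 - -5 \right)} \right)} - -35 = \frac{1}{-6 - 3} - -35 = \frac{1}{-9} + 35 = - \frac{1}{9} + 35 = \frac{314}{9}$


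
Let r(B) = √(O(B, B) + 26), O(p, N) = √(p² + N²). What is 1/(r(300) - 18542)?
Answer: -1/(18542 - √(26 + 300*√2)) ≈ -5.3993e-5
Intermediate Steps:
O(p, N) = √(N² + p²)
r(B) = √(26 + √2*√(B²)) (r(B) = √(√(B² + B²) + 26) = √(√(2*B²) + 26) = √(√2*√(B²) + 26) = √(26 + √2*√(B²)))
1/(r(300) - 18542) = 1/(√(26 + √2*√(300²)) - 18542) = 1/(√(26 + √2*√90000) - 18542) = 1/(√(26 + √2*300) - 18542) = 1/(√(26 + 300*√2) - 18542) = 1/(-18542 + √(26 + 300*√2))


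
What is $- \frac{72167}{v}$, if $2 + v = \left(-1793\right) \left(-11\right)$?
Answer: $- \frac{72167}{19721} \approx -3.6594$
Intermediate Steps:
$v = 19721$ ($v = -2 - -19723 = -2 + 19723 = 19721$)
$- \frac{72167}{v} = - \frac{72167}{19721}$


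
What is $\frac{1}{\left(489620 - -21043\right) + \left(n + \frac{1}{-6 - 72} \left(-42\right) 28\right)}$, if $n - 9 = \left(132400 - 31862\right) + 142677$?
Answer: $\frac{13}{9800727} \approx 1.3264 \cdot 10^{-6}$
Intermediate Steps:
$n = 243224$ ($n = 9 + \left(\left(132400 - 31862\right) + 142677\right) = 9 + \left(100538 + 142677\right) = 9 + 243215 = 243224$)
$\frac{1}{\left(489620 - -21043\right) + \left(n + \frac{1}{-6 - 72} \left(-42\right) 28\right)} = \frac{1}{\left(489620 - -21043\right) + \left(243224 + \frac{1}{-6 - 72} \left(-42\right) 28\right)} = \frac{1}{\left(489620 + 21043\right) + \left(243224 + \frac{1}{-78} \left(-42\right) 28\right)} = \frac{1}{510663 + \left(243224 + \left(- \frac{1}{78}\right) \left(-42\right) 28\right)} = \frac{1}{510663 + \left(243224 + \frac{7}{13} \cdot 28\right)} = \frac{1}{510663 + \left(243224 + \frac{196}{13}\right)} = \frac{1}{510663 + \frac{3162108}{13}} = \frac{1}{\frac{9800727}{13}} = \frac{13}{9800727}$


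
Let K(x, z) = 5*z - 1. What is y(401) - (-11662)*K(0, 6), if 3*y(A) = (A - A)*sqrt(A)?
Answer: 338198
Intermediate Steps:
K(x, z) = -1 + 5*z
y(A) = 0 (y(A) = ((A - A)*sqrt(A))/3 = (0*sqrt(A))/3 = (1/3)*0 = 0)
y(401) - (-11662)*K(0, 6) = 0 - (-11662)*(-1 + 5*6) = 0 - (-11662)*(-1 + 30) = 0 - (-11662)*29 = 0 - 1*(-338198) = 0 + 338198 = 338198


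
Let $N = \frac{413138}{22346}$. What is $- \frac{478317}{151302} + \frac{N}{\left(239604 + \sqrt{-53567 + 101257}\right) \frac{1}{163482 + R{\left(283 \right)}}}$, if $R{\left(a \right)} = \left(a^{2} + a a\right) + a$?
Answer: $\frac{353180824655471660395}{16175249355047131166} - \frac{66916581567 \sqrt{47690}}{641442255424798} \approx 21.812$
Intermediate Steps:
$R{\left(a \right)} = a + 2 a^{2}$ ($R{\left(a \right)} = \left(a^{2} + a^{2}\right) + a = 2 a^{2} + a = a + 2 a^{2}$)
$N = \frac{206569}{11173}$ ($N = 413138 \cdot \frac{1}{22346} = \frac{206569}{11173} \approx 18.488$)
$- \frac{478317}{151302} + \frac{N}{\left(239604 + \sqrt{-53567 + 101257}\right) \frac{1}{163482 + R{\left(283 \right)}}} = - \frac{478317}{151302} + \frac{206569}{11173 \frac{239604 + \sqrt{-53567 + 101257}}{163482 + 283 \left(1 + 2 \cdot 283\right)}} = \left(-478317\right) \frac{1}{151302} + \frac{206569}{11173 \frac{239604 + \sqrt{47690}}{163482 + 283 \left(1 + 566\right)}} = - \frac{159439}{50434} + \frac{206569}{11173 \frac{239604 + \sqrt{47690}}{163482 + 283 \cdot 567}} = - \frac{159439}{50434} + \frac{206569}{11173 \frac{239604 + \sqrt{47690}}{163482 + 160461}} = - \frac{159439}{50434} + \frac{206569}{11173 \frac{239604 + \sqrt{47690}}{323943}} = - \frac{159439}{50434} + \frac{206569}{11173 \left(239604 + \sqrt{47690}\right) \frac{1}{323943}} = - \frac{159439}{50434} + \frac{206569}{11173 \left(\frac{79868}{107981} + \frac{\sqrt{47690}}{323943}\right)}$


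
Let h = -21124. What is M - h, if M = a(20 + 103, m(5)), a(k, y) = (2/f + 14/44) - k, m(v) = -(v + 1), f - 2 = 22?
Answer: 2772185/132 ≈ 21001.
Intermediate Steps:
f = 24 (f = 2 + 22 = 24)
m(v) = -1 - v (m(v) = -(1 + v) = -1 - v)
a(k, y) = 53/132 - k (a(k, y) = (2/24 + 14/44) - k = (2*(1/24) + 14*(1/44)) - k = (1/12 + 7/22) - k = 53/132 - k)
M = -16183/132 (M = 53/132 - (20 + 103) = 53/132 - 1*123 = 53/132 - 123 = -16183/132 ≈ -122.60)
M - h = -16183/132 - 1*(-21124) = -16183/132 + 21124 = 2772185/132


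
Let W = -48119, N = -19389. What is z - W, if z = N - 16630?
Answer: 12100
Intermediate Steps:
z = -36019 (z = -19389 - 16630 = -36019)
z - W = -36019 - 1*(-48119) = -36019 + 48119 = 12100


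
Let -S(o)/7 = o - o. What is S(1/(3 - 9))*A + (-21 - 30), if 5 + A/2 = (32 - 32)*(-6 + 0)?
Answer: -51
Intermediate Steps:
A = -10 (A = -10 + 2*((32 - 32)*(-6 + 0)) = -10 + 2*(0*(-6)) = -10 + 2*0 = -10 + 0 = -10)
S(o) = 0 (S(o) = -7*(o - o) = -7*0 = 0)
S(1/(3 - 9))*A + (-21 - 30) = 0*(-10) + (-21 - 30) = 0 - 51 = -51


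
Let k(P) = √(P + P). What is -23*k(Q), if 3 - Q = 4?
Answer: -23*I*√2 ≈ -32.527*I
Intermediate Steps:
Q = -1 (Q = 3 - 1*4 = 3 - 4 = -1)
k(P) = √2*√P (k(P) = √(2*P) = √2*√P)
-23*k(Q) = -23*√2*√(-1) = -23*√2*I = -23*I*√2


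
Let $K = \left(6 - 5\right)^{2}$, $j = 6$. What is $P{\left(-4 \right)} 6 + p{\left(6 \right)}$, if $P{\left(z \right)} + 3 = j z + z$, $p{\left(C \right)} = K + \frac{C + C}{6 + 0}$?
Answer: $-183$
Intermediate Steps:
$K = 1$ ($K = 1^{2} = 1$)
$p{\left(C \right)} = 1 + \frac{C}{3}$ ($p{\left(C \right)} = 1 + \frac{C + C}{6 + 0} = 1 + \frac{2 C}{6} = 1 + 2 C \frac{1}{6} = 1 + \frac{C}{3}$)
$P{\left(z \right)} = -3 + 7 z$ ($P{\left(z \right)} = -3 + \left(6 z + z\right) = -3 + 7 z$)
$P{\left(-4 \right)} 6 + p{\left(6 \right)} = \left(-3 + 7 \left(-4\right)\right) 6 + \left(1 + \frac{1}{3} \cdot 6\right) = \left(-3 - 28\right) 6 + \left(1 + 2\right) = \left(-31\right) 6 + 3 = -186 + 3 = -183$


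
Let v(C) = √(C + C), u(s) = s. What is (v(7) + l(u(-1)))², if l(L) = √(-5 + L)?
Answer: 8 + 4*I*√21 ≈ 8.0 + 18.33*I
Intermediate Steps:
v(C) = √2*√C (v(C) = √(2*C) = √2*√C)
(v(7) + l(u(-1)))² = (√2*√7 + √(-5 - 1))² = (√14 + √(-6))² = (√14 + I*√6)²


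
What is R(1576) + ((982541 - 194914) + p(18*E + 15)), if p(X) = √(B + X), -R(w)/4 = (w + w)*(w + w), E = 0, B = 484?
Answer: -38952789 + √499 ≈ -3.8953e+7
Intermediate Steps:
R(w) = -16*w² (R(w) = -4*(w + w)*(w + w) = -4*2*w*2*w = -16*w²)
p(X) = √(484 + X)
R(1576) + ((982541 - 194914) + p(18*E + 15)) = -16*1576² + ((982541 - 194914) + √(484 + (18*0 + 15))) = -16*2483776 + (787627 + √(484 + (0 + 15))) = -39740416 + (787627 + √(484 + 15)) = -39740416 + (787627 + √499) = -38952789 + √499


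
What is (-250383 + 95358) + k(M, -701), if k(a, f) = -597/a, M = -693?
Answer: -35810576/231 ≈ -1.5502e+5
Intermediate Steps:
(-250383 + 95358) + k(M, -701) = (-250383 + 95358) - 597/(-693) = -155025 - 597*(-1/693) = -155025 + 199/231 = -35810576/231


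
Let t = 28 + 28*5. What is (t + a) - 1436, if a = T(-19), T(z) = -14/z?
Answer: -24078/19 ≈ -1267.3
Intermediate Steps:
a = 14/19 (a = -14/(-19) = -14*(-1/19) = 14/19 ≈ 0.73684)
t = 168 (t = 28 + 140 = 168)
(t + a) - 1436 = (168 + 14/19) - 1436 = 3206/19 - 1436 = -24078/19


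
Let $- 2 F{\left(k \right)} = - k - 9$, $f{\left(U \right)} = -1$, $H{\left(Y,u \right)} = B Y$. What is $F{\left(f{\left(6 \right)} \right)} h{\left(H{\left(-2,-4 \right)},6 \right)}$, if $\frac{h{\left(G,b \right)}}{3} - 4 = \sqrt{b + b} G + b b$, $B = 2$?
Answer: $480 - 96 \sqrt{3} \approx 313.72$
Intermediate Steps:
$H{\left(Y,u \right)} = 2 Y$
$F{\left(k \right)} = \frac{9}{2} + \frac{k}{2}$ ($F{\left(k \right)} = - \frac{- k - 9}{2} = - \frac{-9 - k}{2} = \frac{9}{2} + \frac{k}{2}$)
$h{\left(G,b \right)} = 12 + 3 b^{2} + 3 G \sqrt{2} \sqrt{b}$ ($h{\left(G,b \right)} = 12 + 3 \left(\sqrt{b + b} G + b b\right) = 12 + 3 \left(\sqrt{2 b} G + b^{2}\right) = 12 + 3 \left(\sqrt{2} \sqrt{b} G + b^{2}\right) = 12 + 3 \left(G \sqrt{2} \sqrt{b} + b^{2}\right) = 12 + 3 \left(b^{2} + G \sqrt{2} \sqrt{b}\right) = 12 + \left(3 b^{2} + 3 G \sqrt{2} \sqrt{b}\right) = 12 + 3 b^{2} + 3 G \sqrt{2} \sqrt{b}$)
$F{\left(f{\left(6 \right)} \right)} h{\left(H{\left(-2,-4 \right)},6 \right)} = \left(\frac{9}{2} + \frac{1}{2} \left(-1\right)\right) \left(12 + 3 \cdot 6^{2} + 3 \cdot 2 \left(-2\right) \sqrt{2} \sqrt{6}\right) = \left(\frac{9}{2} - \frac{1}{2}\right) \left(12 + 3 \cdot 36 + 3 \left(-4\right) \sqrt{2} \sqrt{6}\right) = 4 \left(12 + 108 - 24 \sqrt{3}\right) = 4 \left(120 - 24 \sqrt{3}\right) = 480 - 96 \sqrt{3}$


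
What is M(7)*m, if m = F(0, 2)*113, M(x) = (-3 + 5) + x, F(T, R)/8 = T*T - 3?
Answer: -24408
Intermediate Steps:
F(T, R) = -24 + 8*T**2 (F(T, R) = 8*(T*T - 3) = 8*(T**2 - 3) = 8*(-3 + T**2) = -24 + 8*T**2)
M(x) = 2 + x
m = -2712 (m = (-24 + 8*0**2)*113 = (-24 + 8*0)*113 = (-24 + 0)*113 = -24*113 = -2712)
M(7)*m = (2 + 7)*(-2712) = 9*(-2712) = -24408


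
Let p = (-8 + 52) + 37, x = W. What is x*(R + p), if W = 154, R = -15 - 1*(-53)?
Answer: 18326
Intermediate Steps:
R = 38 (R = -15 + 53 = 38)
x = 154
p = 81 (p = 44 + 37 = 81)
x*(R + p) = 154*(38 + 81) = 154*119 = 18326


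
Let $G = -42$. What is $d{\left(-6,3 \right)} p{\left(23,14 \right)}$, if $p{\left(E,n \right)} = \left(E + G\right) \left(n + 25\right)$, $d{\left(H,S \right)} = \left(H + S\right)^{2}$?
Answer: $-6669$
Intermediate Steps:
$p{\left(E,n \right)} = \left(-42 + E\right) \left(25 + n\right)$ ($p{\left(E,n \right)} = \left(E - 42\right) \left(n + 25\right) = \left(-42 + E\right) \left(25 + n\right)$)
$d{\left(-6,3 \right)} p{\left(23,14 \right)} = \left(-6 + 3\right)^{2} \left(-1050 - 588 + 25 \cdot 23 + 23 \cdot 14\right) = \left(-3\right)^{2} \left(-1050 - 588 + 575 + 322\right) = 9 \left(-741\right) = -6669$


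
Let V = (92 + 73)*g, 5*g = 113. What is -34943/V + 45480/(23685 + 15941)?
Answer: -607528199/73882677 ≈ -8.2229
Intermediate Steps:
g = 113/5 (g = (⅕)*113 = 113/5 ≈ 22.600)
V = 3729 (V = (92 + 73)*(113/5) = 165*(113/5) = 3729)
-34943/V + 45480/(23685 + 15941) = -34943/3729 + 45480/(23685 + 15941) = -34943*1/3729 + 45480/39626 = -34943/3729 + 45480*(1/39626) = -34943/3729 + 22740/19813 = -607528199/73882677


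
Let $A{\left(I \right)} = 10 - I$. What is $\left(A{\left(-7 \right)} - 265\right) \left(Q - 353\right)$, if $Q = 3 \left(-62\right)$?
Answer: $133672$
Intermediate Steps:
$Q = -186$
$\left(A{\left(-7 \right)} - 265\right) \left(Q - 353\right) = \left(\left(10 - -7\right) - 265\right) \left(-186 - 353\right) = \left(\left(10 + 7\right) - 265\right) \left(-539\right) = \left(17 - 265\right) \left(-539\right) = \left(-248\right) \left(-539\right) = 133672$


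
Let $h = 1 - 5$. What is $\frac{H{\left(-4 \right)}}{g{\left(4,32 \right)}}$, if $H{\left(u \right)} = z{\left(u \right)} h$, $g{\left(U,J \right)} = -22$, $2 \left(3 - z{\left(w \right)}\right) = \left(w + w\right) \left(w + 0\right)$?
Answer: $- \frac{26}{11} \approx -2.3636$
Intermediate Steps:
$z{\left(w \right)} = 3 - w^{2}$ ($z{\left(w \right)} = 3 - \frac{\left(w + w\right) \left(w + 0\right)}{2} = 3 - \frac{2 w w}{2} = 3 - \frac{2 w^{2}}{2} = 3 - w^{2}$)
$h = -4$
$H{\left(u \right)} = -12 + 4 u^{2}$ ($H{\left(u \right)} = \left(3 - u^{2}\right) \left(-4\right) = -12 + 4 u^{2}$)
$\frac{H{\left(-4 \right)}}{g{\left(4,32 \right)}} = \frac{-12 + 4 \left(-4\right)^{2}}{-22} = \left(-12 + 4 \cdot 16\right) \left(- \frac{1}{22}\right) = \left(-12 + 64\right) \left(- \frac{1}{22}\right) = 52 \left(- \frac{1}{22}\right) = - \frac{26}{11}$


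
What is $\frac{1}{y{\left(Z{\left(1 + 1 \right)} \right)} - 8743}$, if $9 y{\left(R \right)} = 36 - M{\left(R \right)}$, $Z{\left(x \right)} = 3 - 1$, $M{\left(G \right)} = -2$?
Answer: $- \frac{9}{78649} \approx -0.00011443$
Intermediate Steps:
$Z{\left(x \right)} = 2$
$y{\left(R \right)} = \frac{38}{9}$ ($y{\left(R \right)} = \frac{36 - -2}{9} = \frac{36 + 2}{9} = \frac{1}{9} \cdot 38 = \frac{38}{9}$)
$\frac{1}{y{\left(Z{\left(1 + 1 \right)} \right)} - 8743} = \frac{1}{\frac{38}{9} - 8743} = \frac{1}{- \frac{78649}{9}} = - \frac{9}{78649}$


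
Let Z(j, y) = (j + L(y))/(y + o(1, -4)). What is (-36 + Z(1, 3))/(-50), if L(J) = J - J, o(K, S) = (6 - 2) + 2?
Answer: 323/450 ≈ 0.71778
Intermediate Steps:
o(K, S) = 6 (o(K, S) = 4 + 2 = 6)
L(J) = 0
Z(j, y) = j/(6 + y) (Z(j, y) = (j + 0)/(y + 6) = j/(6 + y))
(-36 + Z(1, 3))/(-50) = (-36 + 1/(6 + 3))/(-50) = (-36 + 1/9)*(-1/50) = -323/9*(-1/50) = 323/450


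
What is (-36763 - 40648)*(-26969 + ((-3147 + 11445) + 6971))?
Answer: 905708700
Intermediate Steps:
(-36763 - 40648)*(-26969 + ((-3147 + 11445) + 6971)) = -77411*(-26969 + (8298 + 6971)) = -77411*(-26969 + 15269) = -77411*(-11700) = 905708700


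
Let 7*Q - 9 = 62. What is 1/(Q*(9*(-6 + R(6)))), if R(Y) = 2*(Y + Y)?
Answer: 7/11502 ≈ 0.00060859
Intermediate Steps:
Q = 71/7 (Q = 9/7 + (⅐)*62 = 9/7 + 62/7 = 71/7 ≈ 10.143)
R(Y) = 4*Y (R(Y) = 2*(2*Y) = 4*Y)
1/(Q*(9*(-6 + R(6)))) = 1/(71*(9*(-6 + 4*6))/7) = 1/(71*(9*(-6 + 24))/7) = 1/(71*(9*18)/7) = 1/((71/7)*162) = 1/(11502/7) = 7/11502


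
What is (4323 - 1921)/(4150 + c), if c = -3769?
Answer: 2402/381 ≈ 6.3045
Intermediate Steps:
(4323 - 1921)/(4150 + c) = (4323 - 1921)/(4150 - 3769) = 2402/381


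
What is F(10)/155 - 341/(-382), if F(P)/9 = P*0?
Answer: 341/382 ≈ 0.89267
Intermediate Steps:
F(P) = 0 (F(P) = 9*(P*0) = 9*0 = 0)
F(10)/155 - 341/(-382) = 0/155 - 341/(-382) = 0*(1/155) - 341*(-1/382) = 0 + 341/382 = 341/382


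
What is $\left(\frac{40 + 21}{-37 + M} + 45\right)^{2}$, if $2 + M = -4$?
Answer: $\frac{3511876}{1849} \approx 1899.3$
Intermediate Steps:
$M = -6$ ($M = -2 - 4 = -6$)
$\left(\frac{40 + 21}{-37 + M} + 45\right)^{2} = \left(\frac{40 + 21}{-37 - 6} + 45\right)^{2} = \left(\frac{61}{-43} + 45\right)^{2} = \left(61 \left(- \frac{1}{43}\right) + 45\right)^{2} = \left(- \frac{61}{43} + 45\right)^{2} = \left(\frac{1874}{43}\right)^{2} = \frac{3511876}{1849}$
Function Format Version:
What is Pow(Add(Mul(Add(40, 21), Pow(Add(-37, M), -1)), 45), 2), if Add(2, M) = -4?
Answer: Rational(3511876, 1849) ≈ 1899.3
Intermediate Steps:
M = -6 (M = Add(-2, -4) = -6)
Pow(Add(Mul(Add(40, 21), Pow(Add(-37, M), -1)), 45), 2) = Pow(Add(Mul(Add(40, 21), Pow(Add(-37, -6), -1)), 45), 2) = Pow(Add(Mul(61, Pow(-43, -1)), 45), 2) = Pow(Add(Mul(61, Rational(-1, 43)), 45), 2) = Pow(Add(Rational(-61, 43), 45), 2) = Pow(Rational(1874, 43), 2) = Rational(3511876, 1849)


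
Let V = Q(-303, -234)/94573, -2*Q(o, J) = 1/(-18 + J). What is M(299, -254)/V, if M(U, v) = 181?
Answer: 8627327352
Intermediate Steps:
Q(o, J) = -1/(2*(-18 + J))
V = 1/47664792 (V = -1/(-36 + 2*(-234))/94573 = -1/(-36 - 468)*(1/94573) = -1/(-504)*(1/94573) = -1*(-1/504)*(1/94573) = (1/504)*(1/94573) = 1/47664792 ≈ 2.0980e-8)
M(299, -254)/V = 181/(1/47664792) = 181*47664792 = 8627327352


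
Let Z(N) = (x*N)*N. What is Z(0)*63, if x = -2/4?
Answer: 0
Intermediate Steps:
x = -1/2 (x = -2*1/4 = -1/2 ≈ -0.50000)
Z(N) = -N**2/2 (Z(N) = (-N/2)*N = -N**2/2)
Z(0)*63 = -1/2*0**2*63 = -1/2*0*63 = 0*63 = 0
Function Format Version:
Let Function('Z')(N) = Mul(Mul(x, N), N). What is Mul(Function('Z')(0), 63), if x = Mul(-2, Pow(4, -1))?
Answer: 0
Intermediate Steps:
x = Rational(-1, 2) (x = Mul(-2, Rational(1, 4)) = Rational(-1, 2) ≈ -0.50000)
Function('Z')(N) = Mul(Rational(-1, 2), Pow(N, 2)) (Function('Z')(N) = Mul(Mul(Rational(-1, 2), N), N) = Mul(Rational(-1, 2), Pow(N, 2)))
Mul(Function('Z')(0), 63) = Mul(Mul(Rational(-1, 2), Pow(0, 2)), 63) = Mul(Mul(Rational(-1, 2), 0), 63) = Mul(0, 63) = 0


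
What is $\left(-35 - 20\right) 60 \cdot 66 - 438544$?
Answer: $-656344$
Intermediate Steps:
$\left(-35 - 20\right) 60 \cdot 66 - 438544 = \left(-55\right) 60 \cdot 66 - 438544 = \left(-3300\right) 66 - 438544 = -217800 - 438544 = -656344$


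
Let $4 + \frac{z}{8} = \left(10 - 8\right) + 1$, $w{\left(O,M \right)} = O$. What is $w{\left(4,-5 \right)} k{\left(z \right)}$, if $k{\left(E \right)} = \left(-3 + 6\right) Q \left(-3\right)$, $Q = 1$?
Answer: $-36$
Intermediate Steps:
$z = -8$ ($z = -32 + 8 \left(\left(10 - 8\right) + 1\right) = -32 + 8 \left(2 + 1\right) = -32 + 8 \cdot 3 = -32 + 24 = -8$)
$k{\left(E \right)} = -9$ ($k{\left(E \right)} = \left(-3 + 6\right) 1 \left(-3\right) = 3 \cdot 1 \left(-3\right) = 3 \left(-3\right) = -9$)
$w{\left(4,-5 \right)} k{\left(z \right)} = 4 \left(-9\right) = -36$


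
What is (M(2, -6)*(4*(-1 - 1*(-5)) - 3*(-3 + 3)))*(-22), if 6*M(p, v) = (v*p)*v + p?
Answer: -13024/3 ≈ -4341.3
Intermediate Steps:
M(p, v) = p/6 + p*v²/6 (M(p, v) = ((v*p)*v + p)/6 = ((p*v)*v + p)/6 = (p*v² + p)/6 = (p + p*v²)/6 = p/6 + p*v²/6)
(M(2, -6)*(4*(-1 - 1*(-5)) - 3*(-3 + 3)))*(-22) = (((⅙)*2*(1 + (-6)²))*(4*(-1 - 1*(-5)) - 3*(-3 + 3)))*(-22) = (((⅙)*2*(1 + 36))*(4*(-1 + 5) - 3*0))*(-22) = (((⅙)*2*37)*(4*4 + 0))*(-22) = (37*(16 + 0)/3)*(-22) = ((37/3)*16)*(-22) = (592/3)*(-22) = -13024/3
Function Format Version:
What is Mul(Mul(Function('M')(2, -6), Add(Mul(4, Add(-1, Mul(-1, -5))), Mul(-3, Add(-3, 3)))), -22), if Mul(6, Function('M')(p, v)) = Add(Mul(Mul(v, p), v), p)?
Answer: Rational(-13024, 3) ≈ -4341.3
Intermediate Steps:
Function('M')(p, v) = Add(Mul(Rational(1, 6), p), Mul(Rational(1, 6), p, Pow(v, 2))) (Function('M')(p, v) = Mul(Rational(1, 6), Add(Mul(Mul(v, p), v), p)) = Mul(Rational(1, 6), Add(Mul(Mul(p, v), v), p)) = Mul(Rational(1, 6), Add(Mul(p, Pow(v, 2)), p)) = Mul(Rational(1, 6), Add(p, Mul(p, Pow(v, 2)))) = Add(Mul(Rational(1, 6), p), Mul(Rational(1, 6), p, Pow(v, 2))))
Mul(Mul(Function('M')(2, -6), Add(Mul(4, Add(-1, Mul(-1, -5))), Mul(-3, Add(-3, 3)))), -22) = Mul(Mul(Mul(Rational(1, 6), 2, Add(1, Pow(-6, 2))), Add(Mul(4, Add(-1, Mul(-1, -5))), Mul(-3, Add(-3, 3)))), -22) = Mul(Mul(Mul(Rational(1, 6), 2, Add(1, 36)), Add(Mul(4, Add(-1, 5)), Mul(-3, 0))), -22) = Mul(Mul(Mul(Rational(1, 6), 2, 37), Add(Mul(4, 4), 0)), -22) = Mul(Mul(Rational(37, 3), Add(16, 0)), -22) = Mul(Mul(Rational(37, 3), 16), -22) = Mul(Rational(592, 3), -22) = Rational(-13024, 3)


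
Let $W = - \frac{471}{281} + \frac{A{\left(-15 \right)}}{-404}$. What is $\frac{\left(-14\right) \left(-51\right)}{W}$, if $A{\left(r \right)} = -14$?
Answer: $- \frac{40528068}{93175} \approx -434.97$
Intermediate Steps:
$W = - \frac{93175}{56762}$ ($W = - \frac{471}{281} - \frac{14}{-404} = \left(-471\right) \frac{1}{281} - - \frac{7}{202} = - \frac{471}{281} + \frac{7}{202} = - \frac{93175}{56762} \approx -1.6415$)
$\frac{\left(-14\right) \left(-51\right)}{W} = \frac{\left(-14\right) \left(-51\right)}{- \frac{93175}{56762}} = 714 \left(- \frac{56762}{93175}\right) = - \frac{40528068}{93175}$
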